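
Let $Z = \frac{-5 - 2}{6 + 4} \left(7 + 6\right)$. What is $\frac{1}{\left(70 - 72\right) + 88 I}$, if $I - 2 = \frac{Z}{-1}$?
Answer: $\frac{5}{4874} \approx 0.0010259$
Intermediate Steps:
$Z = - \frac{91}{10}$ ($Z = - \frac{7}{10} \cdot 13 = \left(-7\right) \frac{1}{10} \cdot 13 = \left(- \frac{7}{10}\right) 13 = - \frac{91}{10} \approx -9.1$)
$I = \frac{111}{10}$ ($I = 2 - \frac{91}{10 \left(-1\right)} = 2 - - \frac{91}{10} = 2 + \frac{91}{10} = \frac{111}{10} \approx 11.1$)
$\frac{1}{\left(70 - 72\right) + 88 I} = \frac{1}{\left(70 - 72\right) + 88 \cdot \frac{111}{10}} = \frac{1}{\left(70 - 72\right) + \frac{4884}{5}} = \frac{1}{-2 + \frac{4884}{5}} = \frac{1}{\frac{4874}{5}} = \frac{5}{4874}$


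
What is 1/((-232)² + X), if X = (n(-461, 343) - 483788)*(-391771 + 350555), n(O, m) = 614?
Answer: 1/19914553408 ≈ 5.0215e-11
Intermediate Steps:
X = 19914499584 (X = (614 - 483788)*(-391771 + 350555) = -483174*(-41216) = 19914499584)
1/((-232)² + X) = 1/((-232)² + 19914499584) = 1/(53824 + 19914499584) = 1/19914553408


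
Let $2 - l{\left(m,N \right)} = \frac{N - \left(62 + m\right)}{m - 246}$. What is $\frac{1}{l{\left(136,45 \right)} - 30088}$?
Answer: $- \frac{110}{3309613} \approx -3.3237 \cdot 10^{-5}$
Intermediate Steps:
$l{\left(m,N \right)} = 2 - \frac{-62 + N - m}{-246 + m}$ ($l{\left(m,N \right)} = 2 - \frac{N - \left(62 + m\right)}{m - 246} = 2 - \frac{-62 + N - m}{-246 + m}$)
$\frac{1}{l{\left(136,45 \right)} - 30088} = \frac{1}{\frac{-430 - 45 + 3 \cdot 136}{-246 + 136} - 30088} = \frac{1}{\frac{-430 - 45 + 408}{-110} - 30088} = \frac{1}{\left(- \frac{1}{110}\right) \left(-67\right) - 30088} = \frac{1}{\frac{67}{110} - 30088} = \frac{1}{- \frac{3309613}{110}} = - \frac{110}{3309613}$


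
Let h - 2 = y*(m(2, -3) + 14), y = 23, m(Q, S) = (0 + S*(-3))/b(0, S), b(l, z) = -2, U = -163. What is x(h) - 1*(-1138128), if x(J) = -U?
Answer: 1138291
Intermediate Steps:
m(Q, S) = 3*S/2 (m(Q, S) = (0 + S*(-3))/(-2) = (0 - 3*S)*(-½) = -3*S*(-½) = 3*S/2)
h = 441/2 (h = 2 + 23*((3/2)*(-3) + 14) = 2 + 23*(-9/2 + 14) = 2 + 23*(19/2) = 2 + 437/2 = 441/2 ≈ 220.50)
x(J) = 163 (x(J) = -1*(-163) = 163)
x(h) - 1*(-1138128) = 163 - 1*(-1138128) = 163 + 1138128 = 1138291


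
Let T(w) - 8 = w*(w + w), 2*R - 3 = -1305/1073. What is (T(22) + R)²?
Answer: 1306461025/1369 ≈ 9.5432e+5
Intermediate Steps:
R = 33/37 (R = 3/2 + (-1305/1073)/2 = 3/2 + (-1305*1/1073)/2 = 3/2 + (½)*(-45/37) = 3/2 - 45/74 = 33/37 ≈ 0.89189)
T(w) = 8 + 2*w² (T(w) = 8 + w*(w + w) = 8 + w*(2*w) = 8 + 2*w²)
(T(22) + R)² = ((8 + 2*22²) + 33/37)² = ((8 + 2*484) + 33/37)² = ((8 + 968) + 33/37)² = (976 + 33/37)² = (36145/37)² = 1306461025/1369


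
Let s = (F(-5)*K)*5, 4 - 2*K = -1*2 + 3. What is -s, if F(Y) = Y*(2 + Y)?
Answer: -225/2 ≈ -112.50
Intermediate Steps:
K = 3/2 (K = 2 - (-1*2 + 3)/2 = 2 - (-2 + 3)/2 = 2 - ½*1 = 2 - ½ = 3/2 ≈ 1.5000)
s = 225/2 (s = (-5*(2 - 5)*(3/2))*5 = (-5*(-3)*(3/2))*5 = (15*(3/2))*5 = (45/2)*5 = 225/2 ≈ 112.50)
-s = -1*225/2 = -225/2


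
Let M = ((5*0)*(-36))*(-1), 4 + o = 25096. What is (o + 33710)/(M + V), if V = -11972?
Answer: -29401/5986 ≈ -4.9116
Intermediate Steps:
o = 25092 (o = -4 + 25096 = 25092)
M = 0 (M = (0*(-36))*(-1) = 0*(-1) = 0)
(o + 33710)/(M + V) = (25092 + 33710)/(0 - 11972) = 58802/(-11972) = 58802*(-1/11972) = -29401/5986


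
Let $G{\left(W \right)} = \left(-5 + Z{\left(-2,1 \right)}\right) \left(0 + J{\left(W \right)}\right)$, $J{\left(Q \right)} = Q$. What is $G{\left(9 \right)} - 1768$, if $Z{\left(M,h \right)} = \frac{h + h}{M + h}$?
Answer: $-1831$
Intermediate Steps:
$Z{\left(M,h \right)} = \frac{2 h}{M + h}$
$G{\left(W \right)} = - 7 W$ ($G{\left(W \right)} = \left(-5 + 2 \cdot 1 \frac{1}{-2 + 1}\right) \left(0 + W\right) = \left(-5 + 2 \cdot 1 \frac{1}{-1}\right) W = \left(-5 + 2 \cdot 1 \left(-1\right)\right) W = \left(-5 - 2\right) W = - 7 W$)
$G{\left(9 \right)} - 1768 = \left(-7\right) 9 - 1768 = -63 - 1768 = -1831$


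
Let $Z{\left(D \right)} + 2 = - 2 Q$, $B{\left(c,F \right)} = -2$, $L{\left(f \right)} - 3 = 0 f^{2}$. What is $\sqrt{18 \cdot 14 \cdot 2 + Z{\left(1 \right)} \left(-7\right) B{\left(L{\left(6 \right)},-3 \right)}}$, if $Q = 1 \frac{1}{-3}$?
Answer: $\frac{4 \sqrt{273}}{3} \approx 22.03$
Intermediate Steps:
$Q = - \frac{1}{3}$ ($Q = 1 \left(- \frac{1}{3}\right) = - \frac{1}{3} \approx -0.33333$)
$L{\left(f \right)} = 3$ ($L{\left(f \right)} = 3 + 0 f^{2} = 3 + 0 = 3$)
$Z{\left(D \right)} = - \frac{4}{3}$ ($Z{\left(D \right)} = -2 - - \frac{2}{3} = -2 + \frac{2}{3} = - \frac{4}{3}$)
$\sqrt{18 \cdot 14 \cdot 2 + Z{\left(1 \right)} \left(-7\right) B{\left(L{\left(6 \right)},-3 \right)}} = \sqrt{18 \cdot 14 \cdot 2 + \left(- \frac{4}{3}\right) \left(-7\right) \left(-2\right)} = \sqrt{252 \cdot 2 + \frac{28}{3} \left(-2\right)} = \sqrt{504 - \frac{56}{3}} = \sqrt{\frac{1456}{3}} = \frac{4 \sqrt{273}}{3}$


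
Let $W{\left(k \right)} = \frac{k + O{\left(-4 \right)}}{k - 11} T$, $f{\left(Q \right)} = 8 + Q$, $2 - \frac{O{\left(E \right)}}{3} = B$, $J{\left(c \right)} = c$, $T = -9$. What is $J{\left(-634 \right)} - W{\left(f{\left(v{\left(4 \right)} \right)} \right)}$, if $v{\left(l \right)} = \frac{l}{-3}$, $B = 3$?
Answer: $- \frac{8341}{13} \approx -641.62$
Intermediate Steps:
$v{\left(l \right)} = - \frac{l}{3}$ ($v{\left(l \right)} = l \left(- \frac{1}{3}\right) = - \frac{l}{3}$)
$O{\left(E \right)} = -3$ ($O{\left(E \right)} = 6 - 9 = -3$)
$W{\left(k \right)} = - \frac{9 \left(-3 + k\right)}{-11 + k}$ ($W{\left(k \right)} = \frac{k - 3}{k - 11} \left(-9\right) = \frac{-3 + k}{-11 + k} \left(-9\right) = - \frac{9 \left(-3 + k\right)}{-11 + k}$)
$J{\left(-634 \right)} - W{\left(f{\left(v{\left(4 \right)} \right)} \right)} = -634 - \frac{9 \left(3 - \left(8 - \frac{4}{3}\right)\right)}{-11 + \left(8 - \frac{4}{3}\right)} = -634 - \frac{9 \left(3 - \frac{20}{3}\right)}{-11 + \frac{20}{3}} = -634 - \frac{9 \left(3 - \frac{20}{3}\right)}{- \frac{13}{3}} = -634 - 9 \left(- \frac{3}{13}\right) \left(- \frac{11}{3}\right) = -634 - \frac{99}{13} = - \frac{8341}{13}$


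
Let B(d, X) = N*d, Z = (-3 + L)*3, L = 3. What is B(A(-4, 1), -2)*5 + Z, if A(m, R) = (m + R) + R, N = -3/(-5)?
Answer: -6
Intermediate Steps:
N = ⅗ (N = -3*(-⅕) = ⅗ ≈ 0.60000)
A(m, R) = m + 2*R (A(m, R) = (R + m) + R = m + 2*R)
Z = 0 (Z = (-3 + 3)*3 = 0*3 = 0)
B(d, X) = 3*d/5
B(A(-4, 1), -2)*5 + Z = (3*(-4 + 2*1)/5)*5 + 0 = (3*(-4 + 2)/5)*5 + 0 = ((⅗)*(-2))*5 + 0 = -6/5*5 + 0 = -6 + 0 = -6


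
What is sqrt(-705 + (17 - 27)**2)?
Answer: 11*I*sqrt(5) ≈ 24.597*I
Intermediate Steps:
sqrt(-705 + (17 - 27)**2) = sqrt(-705 + (-10)**2) = sqrt(-705 + 100) = sqrt(-605) = 11*I*sqrt(5)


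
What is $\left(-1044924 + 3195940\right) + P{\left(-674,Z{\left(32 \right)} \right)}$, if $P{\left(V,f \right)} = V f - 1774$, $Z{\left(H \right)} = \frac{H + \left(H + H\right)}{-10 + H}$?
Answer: $\frac{23609310}{11} \approx 2.1463 \cdot 10^{6}$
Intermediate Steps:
$Z{\left(H \right)} = \frac{3 H}{-10 + H}$ ($Z{\left(H \right)} = \frac{H + 2 H}{-10 + H} = \frac{3 H}{-10 + H}$)
$P{\left(V,f \right)} = -1774 + V f$
$\left(-1044924 + 3195940\right) + P{\left(-674,Z{\left(32 \right)} \right)} = \left(-1044924 + 3195940\right) - \left(1774 + 674 \cdot 3 \cdot 32 \frac{1}{-10 + 32}\right) = 2151016 - \left(1774 + 674 \cdot 3 \cdot 32 \cdot \frac{1}{22}\right) = 2151016 - \frac{51866}{11} = \frac{23609310}{11}$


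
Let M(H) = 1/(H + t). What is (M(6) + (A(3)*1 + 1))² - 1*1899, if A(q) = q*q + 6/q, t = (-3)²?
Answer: -394514/225 ≈ -1753.4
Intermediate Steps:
t = 9
A(q) = q² + 6/q
M(H) = 1/(9 + H) (M(H) = 1/(H + 9) = 1/(9 + H))
(M(6) + (A(3)*1 + 1))² - 1*1899 = (1/(9 + 6) + (((6 + 3³)/3)*1 + 1))² - 1*1899 = (1/15 + (((6 + 27)/3)*1 + 1))² - 1899 = (1/15 + (((⅓)*33)*1 + 1))² - 1899 = (1/15 + (11*1 + 1))² - 1899 = (1/15 + (11 + 1))² - 1899 = (1/15 + 12)² - 1899 = (181/15)² - 1899 = 32761/225 - 1899 = -394514/225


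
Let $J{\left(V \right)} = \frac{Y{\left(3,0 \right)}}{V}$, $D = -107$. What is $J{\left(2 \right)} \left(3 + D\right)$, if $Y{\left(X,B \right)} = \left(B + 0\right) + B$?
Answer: $0$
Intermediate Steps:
$Y{\left(X,B \right)} = 2 B$ ($Y{\left(X,B \right)} = B + B = 2 B$)
$J{\left(V \right)} = 0$ ($J{\left(V \right)} = \frac{2 \cdot 0}{V} = \frac{0}{V} = 0$)
$J{\left(2 \right)} \left(3 + D\right) = 0 \left(3 - 107\right) = 0 \left(-104\right) = 0$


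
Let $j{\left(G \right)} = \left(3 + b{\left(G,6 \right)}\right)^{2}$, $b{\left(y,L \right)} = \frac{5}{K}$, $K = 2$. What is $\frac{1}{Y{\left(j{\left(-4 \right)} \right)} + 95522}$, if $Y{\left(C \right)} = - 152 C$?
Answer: $\frac{1}{90924} \approx 1.0998 \cdot 10^{-5}$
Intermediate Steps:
$b{\left(y,L \right)} = \frac{5}{2}$
$j{\left(G \right)} = \frac{121}{4}$ ($j{\left(G \right)} = \left(3 + \frac{5}{2}\right)^{2} = \left(\frac{11}{2}\right)^{2} = \frac{121}{4}$)
$\frac{1}{Y{\left(j{\left(-4 \right)} \right)} + 95522} = \frac{1}{\left(-152\right) \frac{121}{4} + 95522} = \frac{1}{-4598 + 95522} = \frac{1}{90924}$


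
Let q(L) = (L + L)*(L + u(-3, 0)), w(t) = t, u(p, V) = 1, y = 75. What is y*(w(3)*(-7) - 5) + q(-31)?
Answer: -90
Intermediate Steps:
q(L) = 2*L*(1 + L) (q(L) = (L + L)*(L + 1) = (2*L)*(1 + L) = 2*L*(1 + L))
y*(w(3)*(-7) - 5) + q(-31) = 75*(3*(-7) - 5) + 2*(-31)*(1 - 31) = 75*(-21 - 5) + 2*(-31)*(-30) = 75*(-26) + 1860 = -1950 + 1860 = -90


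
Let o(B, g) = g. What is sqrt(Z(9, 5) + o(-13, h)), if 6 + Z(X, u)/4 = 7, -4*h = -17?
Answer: sqrt(33)/2 ≈ 2.8723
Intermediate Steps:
h = 17/4 (h = -1/4*(-17) = 17/4 ≈ 4.2500)
Z(X, u) = 4 (Z(X, u) = -24 + 4*7 = -24 + 28 = 4)
sqrt(Z(9, 5) + o(-13, h)) = sqrt(4 + 17/4) = sqrt(33/4) = sqrt(33)/2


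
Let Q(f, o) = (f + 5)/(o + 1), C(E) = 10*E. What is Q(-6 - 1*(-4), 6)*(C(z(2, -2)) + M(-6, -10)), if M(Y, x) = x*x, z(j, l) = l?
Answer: 240/7 ≈ 34.286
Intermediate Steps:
Q(f, o) = (5 + f)/(1 + o)
M(Y, x) = x²
Q(-6 - 1*(-4), 6)*(C(z(2, -2)) + M(-6, -10)) = ((5 + (-6 - 1*(-4)))/(1 + 6))*(10*(-2) + (-10)²) = ((5 + (-6 + 4))/7)*(-20 + 100) = ((5 - 2)/7)*80 = ((⅐)*3)*80 = (3/7)*80 = 240/7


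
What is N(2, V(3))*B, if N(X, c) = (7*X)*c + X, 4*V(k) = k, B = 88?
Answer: 1100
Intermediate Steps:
V(k) = k/4
N(X, c) = X + 7*X*c (N(X, c) = 7*X*c + X = X + 7*X*c)
N(2, V(3))*B = (2*(1 + 7*((1/4)*3)))*88 = (2*(1 + 7*(3/4)))*88 = (2*(1 + 21/4))*88 = (2*(25/4))*88 = (25/2)*88 = 1100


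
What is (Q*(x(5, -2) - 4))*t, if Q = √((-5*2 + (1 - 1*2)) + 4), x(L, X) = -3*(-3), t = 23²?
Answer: 2645*I*√7 ≈ 6998.0*I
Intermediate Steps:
t = 529
x(L, X) = 9
Q = I*√7 (Q = √((-10 + (1 - 2)) + 4) = √((-10 - 1) + 4) = √(-11 + 4) = √(-7) = I*√7 ≈ 2.6458*I)
(Q*(x(5, -2) - 4))*t = ((I*√7)*(9 - 4))*529 = ((I*√7)*5)*529 = (5*I*√7)*529 = 2645*I*√7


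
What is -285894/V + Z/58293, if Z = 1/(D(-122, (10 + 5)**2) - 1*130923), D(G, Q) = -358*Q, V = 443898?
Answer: -27970860594964/43429414660047 ≈ -0.64405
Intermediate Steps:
Z = -1/211473 (Z = 1/(-358*(10 + 5)**2 - 1*130923) = 1/(-358*15**2 - 130923) = 1/(-358*225 - 130923) = 1/(-80550 - 130923) = 1/(-211473) = -1/211473 ≈ -4.7287e-6)
-285894/V + Z/58293 = -285894/443898 - 1/211473/58293 = -285894*1/443898 - 1/211473*1/58293 = -2269/3523 - 1/12327395589 = -27970860594964/43429414660047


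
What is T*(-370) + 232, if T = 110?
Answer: -40468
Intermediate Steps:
T*(-370) + 232 = 110*(-370) + 232 = -40700 + 232 = -40468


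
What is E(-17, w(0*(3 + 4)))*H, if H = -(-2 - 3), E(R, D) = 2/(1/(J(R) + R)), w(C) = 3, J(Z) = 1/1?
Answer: -160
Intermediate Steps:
J(Z) = 1
E(R, D) = 2 + 2*R (E(R, D) = 2/(1/(1 + R)) = 2*(1 + R) = 2 + 2*R)
H = 5 (H = -1*(-5) = 5)
E(-17, w(0*(3 + 4)))*H = (2 + 2*(-17))*5 = (2 - 34)*5 = -32*5 = -160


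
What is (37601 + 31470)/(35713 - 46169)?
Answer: -69071/10456 ≈ -6.6059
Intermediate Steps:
(37601 + 31470)/(35713 - 46169) = 69071/(-10456) = 69071*(-1/10456) = -69071/10456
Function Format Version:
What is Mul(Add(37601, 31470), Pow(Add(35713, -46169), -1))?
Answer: Rational(-69071, 10456) ≈ -6.6059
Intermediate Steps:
Mul(Add(37601, 31470), Pow(Add(35713, -46169), -1)) = Mul(69071, Pow(-10456, -1)) = Mul(69071, Rational(-1, 10456)) = Rational(-69071, 10456)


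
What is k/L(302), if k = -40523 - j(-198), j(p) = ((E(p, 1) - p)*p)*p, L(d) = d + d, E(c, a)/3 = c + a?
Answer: 15366649/604 ≈ 25441.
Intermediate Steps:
E(c, a) = 3*a + 3*c (E(c, a) = 3*(c + a) = 3*(a + c) = 3*a + 3*c)
L(d) = 2*d
j(p) = p²*(3 + 2*p) (j(p) = (((3*1 + 3*p) - p)*p)*p = (((3 + 3*p) - p)*p)*p = ((3 + 2*p)*p)*p = (p*(3 + 2*p))*p = p²*(3 + 2*p))
k = 15366649 (k = -40523 - (-198)²*(3 + 2*(-198)) = -40523 - 39204*(3 - 396) = -40523 - 39204*(-393) = -40523 - 1*(-15407172) = -40523 + 15407172 = 15366649)
k/L(302) = 15366649/((2*302)) = 15366649/604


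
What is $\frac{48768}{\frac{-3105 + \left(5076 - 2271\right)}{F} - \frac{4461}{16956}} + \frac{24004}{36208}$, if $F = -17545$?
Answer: $- \frac{8755149366103685}{44162562676} \approx -1.9825 \cdot 10^{5}$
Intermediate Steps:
$\frac{48768}{\frac{-3105 + \left(5076 - 2271\right)}{F} - \frac{4461}{16956}} + \frac{24004}{36208} = \frac{48768}{\frac{-3105 + \left(5076 - 2271\right)}{-17545} - \frac{4461}{16956}} + \frac{24004}{36208} = \frac{48768}{\left(-3105 + \left(5076 - 2271\right)\right) \left(- \frac{1}{17545}\right) - \frac{1487}{5652}} + 24004 \cdot \frac{1}{36208} = \frac{48768}{\left(-3105 + 2805\right) \left(- \frac{1}{17545}\right) - \frac{1487}{5652}} + \frac{6001}{9052} = \frac{48768}{\left(-300\right) \left(- \frac{1}{17545}\right) - \frac{1487}{5652}} + \frac{6001}{9052} = \frac{48768}{\frac{60}{3509} - \frac{1487}{5652}} + \frac{6001}{9052} = \frac{48768}{- \frac{4878763}{19832868}} + \frac{6001}{9052} = 48768 \left(- \frac{19832868}{4878763}\right) + \frac{6001}{9052} = - \frac{967209306624}{4878763} + \frac{6001}{9052} = - \frac{8755149366103685}{44162562676}$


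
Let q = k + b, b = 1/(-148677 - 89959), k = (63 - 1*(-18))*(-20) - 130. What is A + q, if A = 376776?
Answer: 89494704535/238636 ≈ 3.7503e+5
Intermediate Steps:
k = -1750 (k = (63 + 18)*(-20) - 130 = 81*(-20) - 130 = -1620 - 130 = -1750)
b = -1/238636 (b = 1/(-238636) = -1/238636 ≈ -4.1905e-6)
q = -417613001/238636 (q = -1750 - 1/238636 = -417613001/238636 ≈ -1750.0)
A + q = 376776 - 417613001/238636 = 89494704535/238636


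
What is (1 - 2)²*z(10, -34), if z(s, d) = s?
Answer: 10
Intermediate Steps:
(1 - 2)²*z(10, -34) = (1 - 2)²*10 = (-1)²*10 = 1*10 = 10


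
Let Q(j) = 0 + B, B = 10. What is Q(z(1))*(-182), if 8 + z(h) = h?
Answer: -1820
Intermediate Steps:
z(h) = -8 + h
Q(j) = 10 (Q(j) = 0 + 10 = 10)
Q(z(1))*(-182) = 10*(-182) = -1820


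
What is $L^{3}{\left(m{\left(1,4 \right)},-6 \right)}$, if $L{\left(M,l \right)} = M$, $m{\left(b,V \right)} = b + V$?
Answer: $125$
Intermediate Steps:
$m{\left(b,V \right)} = V + b$
$L^{3}{\left(m{\left(1,4 \right)},-6 \right)} = \left(4 + 1\right)^{3} = 5^{3} = 125$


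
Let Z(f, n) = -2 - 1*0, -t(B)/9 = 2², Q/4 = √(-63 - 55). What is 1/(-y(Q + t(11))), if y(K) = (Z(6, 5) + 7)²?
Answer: -1/25 ≈ -0.040000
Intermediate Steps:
Q = 4*I*√118 (Q = 4*√(-63 - 55) = 4*√(-118) = 4*(I*√118) = 4*I*√118 ≈ 43.451*I)
t(B) = -36 (t(B) = -9*2² = -9*4 = -36)
Z(f, n) = -2 (Z(f, n) = -2 + 0 = -2)
y(K) = 25 (y(K) = (-2 + 7)² = 5² = 25)
1/(-y(Q + t(11))) = 1/(-1*25) = 1/(-25) = -1/25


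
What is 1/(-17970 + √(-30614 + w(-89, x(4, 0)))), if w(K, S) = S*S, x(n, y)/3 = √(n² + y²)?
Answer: -1797/32295137 - I*√30470/322951370 ≈ -5.5643e-5 - 5.405e-7*I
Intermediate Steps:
x(n, y) = 3*√(n² + y²)
w(K, S) = S²
1/(-17970 + √(-30614 + w(-89, x(4, 0)))) = 1/(-17970 + √(-30614 + (3*√(4² + 0²))²)) = 1/(-17970 + √(-30614 + (3*√(16 + 0))²)) = 1/(-17970 + √(-30614 + (3*√16)²)) = 1/(-17970 + √(-30614 + (3*4)²)) = 1/(-17970 + √(-30614 + 12²)) = 1/(-17970 + √(-30614 + 144)) = 1/(-17970 + √(-30470)) = 1/(-17970 + I*√30470)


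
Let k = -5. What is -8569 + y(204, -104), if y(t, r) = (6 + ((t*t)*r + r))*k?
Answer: 21632241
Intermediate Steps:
y(t, r) = -30 - 5*r - 5*r*t² (y(t, r) = (6 + ((t*t)*r + r))*(-5) = (6 + (t²*r + r))*(-5) = (6 + (r*t² + r))*(-5) = (6 + (r + r*t²))*(-5) = (6 + r + r*t²)*(-5) = -30 - 5*r - 5*r*t²)
-8569 + y(204, -104) = -8569 + (-30 - 5*(-104) - 5*(-104)*204²) = -8569 + (-30 + 520 - 5*(-104)*41616) = -8569 + (-30 + 520 + 21640320) = -8569 + 21640810 = 21632241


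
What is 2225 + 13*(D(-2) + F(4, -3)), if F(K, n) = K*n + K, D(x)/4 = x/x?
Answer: 2173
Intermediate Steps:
D(x) = 4 (D(x) = 4*(x/x) = 4*1 = 4)
F(K, n) = K + K*n
2225 + 13*(D(-2) + F(4, -3)) = 2225 + 13*(4 + 4*(1 - 3)) = 2225 + 13*(4 + 4*(-2)) = 2225 + 13*(4 - 8) = 2225 + 13*(-4) = 2225 - 52 = 2173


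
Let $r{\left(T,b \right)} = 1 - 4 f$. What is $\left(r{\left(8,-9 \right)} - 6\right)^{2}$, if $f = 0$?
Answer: $25$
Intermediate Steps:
$r{\left(T,b \right)} = 1$ ($r{\left(T,b \right)} = 1 - 0 = 1 + 0 = 1$)
$\left(r{\left(8,-9 \right)} - 6\right)^{2} = \left(1 - 6\right)^{2} = \left(-5\right)^{2} = 25$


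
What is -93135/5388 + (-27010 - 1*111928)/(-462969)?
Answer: -14123339957/831492324 ≈ -16.986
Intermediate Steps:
-93135/5388 + (-27010 - 1*111928)/(-462969) = -93135*1/5388 + (-27010 - 111928)*(-1/462969) = -31045/1796 - 138938*(-1/462969) = -31045/1796 + 138938/462969 = -14123339957/831492324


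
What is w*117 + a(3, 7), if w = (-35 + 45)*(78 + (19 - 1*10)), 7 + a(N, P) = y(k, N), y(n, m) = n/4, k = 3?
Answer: 407135/4 ≈ 1.0178e+5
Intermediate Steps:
y(n, m) = n/4 (y(n, m) = n*(1/4) = n/4)
a(N, P) = -25/4 (a(N, P) = -7 + (1/4)*3 = -7 + 3/4 = -25/4)
w = 870 (w = 10*(78 + (19 - 10)) = 10*(78 + 9) = 10*87 = 870)
w*117 + a(3, 7) = 870*117 - 25/4 = 101790 - 25/4 = 407135/4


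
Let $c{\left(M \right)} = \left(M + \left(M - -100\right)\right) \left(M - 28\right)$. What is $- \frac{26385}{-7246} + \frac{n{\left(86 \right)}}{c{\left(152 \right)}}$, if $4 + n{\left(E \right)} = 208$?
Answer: $\frac{165407643}{45374452} \approx 3.6454$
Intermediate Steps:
$n{\left(E \right)} = 204$ ($n{\left(E \right)} = -4 + 208 = 204$)
$c{\left(M \right)} = \left(-28 + M\right) \left(100 + 2 M\right)$ ($c{\left(M \right)} = \left(M + \left(M + 100\right)\right) \left(-28 + M\right) = \left(M + \left(100 + M\right)\right) \left(-28 + M\right) = \left(100 + 2 M\right) \left(-28 + M\right) = \left(-28 + M\right) \left(100 + 2 M\right)$)
$- \frac{26385}{-7246} + \frac{n{\left(86 \right)}}{c{\left(152 \right)}} = - \frac{26385}{-7246} + \frac{204}{-2800 + 2 \cdot 152^{2} + 44 \cdot 152} = \left(-26385\right) \left(- \frac{1}{7246}\right) + \frac{204}{-2800 + 2 \cdot 23104 + 6688} = \frac{26385}{7246} + \frac{204}{-2800 + 46208 + 6688} = \frac{26385}{7246} + \frac{204}{50096} = \frac{26385}{7246} + 204 \cdot \frac{1}{50096} = \frac{26385}{7246} + \frac{51}{12524} = \frac{165407643}{45374452}$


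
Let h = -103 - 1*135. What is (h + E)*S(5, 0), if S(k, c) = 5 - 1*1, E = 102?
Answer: -544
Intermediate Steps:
h = -238 (h = -103 - 135 = -238)
S(k, c) = 4 (S(k, c) = 5 - 1 = 4)
(h + E)*S(5, 0) = (-238 + 102)*4 = -136*4 = -544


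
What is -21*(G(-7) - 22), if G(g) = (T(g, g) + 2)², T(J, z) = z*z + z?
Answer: -40194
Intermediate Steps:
T(J, z) = z + z² (T(J, z) = z² + z = z + z²)
G(g) = (2 + g*(1 + g))² (G(g) = (g*(1 + g) + 2)² = (2 + g*(1 + g))²)
-21*(G(-7) - 22) = -21*((2 - 7*(1 - 7))² - 22) = -21*((2 - 7*(-6))² - 22) = -21*((2 + 42)² - 22) = -21*(44² - 22) = -21*(1936 - 22) = -21*1914 = -40194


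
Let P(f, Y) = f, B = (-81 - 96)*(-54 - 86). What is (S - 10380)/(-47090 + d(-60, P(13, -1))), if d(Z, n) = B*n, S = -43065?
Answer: -10689/55010 ≈ -0.19431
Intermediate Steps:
B = 24780 (B = -177*(-140) = 24780)
d(Z, n) = 24780*n
(S - 10380)/(-47090 + d(-60, P(13, -1))) = (-43065 - 10380)/(-47090 + 24780*13) = -53445/(-47090 + 322140) = -53445/275050 = -53445*1/275050 = -10689/55010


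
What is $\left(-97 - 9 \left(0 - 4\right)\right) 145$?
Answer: $-8845$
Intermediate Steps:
$\left(-97 - 9 \left(0 - 4\right)\right) 145 = \left(-97 - -36\right) 145 = \left(-97 + 36\right) 145 = \left(-61\right) 145 = -8845$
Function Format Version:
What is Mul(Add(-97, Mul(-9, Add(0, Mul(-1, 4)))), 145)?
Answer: -8845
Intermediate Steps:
Mul(Add(-97, Mul(-9, Add(0, Mul(-1, 4)))), 145) = Mul(Add(-97, Mul(-9, Add(0, -4))), 145) = Mul(Add(-97, Mul(-9, -4)), 145) = Mul(Add(-97, 36), 145) = Mul(-61, 145) = -8845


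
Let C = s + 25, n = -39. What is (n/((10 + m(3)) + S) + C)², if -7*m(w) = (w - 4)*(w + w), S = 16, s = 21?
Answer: 70140625/35344 ≈ 1984.5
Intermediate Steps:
m(w) = -2*w*(-4 + w)/7 (m(w) = -(w - 4)*(w + w)/7 = -(-4 + w)*2*w/7 = -2*w*(-4 + w)/7)
C = 46 (C = 21 + 25 = 46)
(n/((10 + m(3)) + S) + C)² = (-39/((10 + (2/7)*3*(4 - 1*3)) + 16) + 46)² = (-39/((10 + (2/7)*3*(4 - 3)) + 16) + 46)² = (-39/((10 + (2/7)*3*1) + 16) + 46)² = (-39/((10 + 6/7) + 16) + 46)² = (-39/(76/7 + 16) + 46)² = (-39/188/7 + 46)² = (-39*7/188 + 46)² = (-273/188 + 46)² = (8375/188)² = 70140625/35344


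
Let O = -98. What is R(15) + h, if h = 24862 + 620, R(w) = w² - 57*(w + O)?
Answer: 30438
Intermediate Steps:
R(w) = 5586 + w² - 57*w (R(w) = w² - 57*(w - 98) = w² - 57*(-98 + w) = w² - (-5586 + 57*w) = w² + (5586 - 57*w) = 5586 + w² - 57*w)
h = 25482
R(15) + h = (5586 + 15² - 57*15) + 25482 = (5586 + 225 - 855) + 25482 = 4956 + 25482 = 30438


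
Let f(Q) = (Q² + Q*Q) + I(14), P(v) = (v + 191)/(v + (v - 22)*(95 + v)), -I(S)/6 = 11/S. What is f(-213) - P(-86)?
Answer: 671971449/7406 ≈ 90733.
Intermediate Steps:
I(S) = -66/S
P(v) = (191 + v)/(v + (-22 + v)*(95 + v))
f(Q) = -33/7 + 2*Q² (f(Q) = (Q² + Q*Q) - 66/14 = (Q² + Q²) - 66*1/14 = 2*Q² - 33/7 = -33/7 + 2*Q²)
f(-213) - P(-86) = (-33/7 + 2*(-213)²) - (191 - 86)/(-2090 + (-86)² + 74*(-86)) = (-33/7 + 2*45369) - 105/(-2090 + 7396 - 6364) = (-33/7 + 90738) - 105/(-1058) = 635133/7 - (-1)*105/1058 = 635133/7 - 1*(-105/1058) = 635133/7 + 105/1058 = 671971449/7406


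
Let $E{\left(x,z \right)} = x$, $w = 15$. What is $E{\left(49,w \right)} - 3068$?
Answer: $-3019$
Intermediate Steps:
$E{\left(49,w \right)} - 3068 = 49 - 3068 = -3019$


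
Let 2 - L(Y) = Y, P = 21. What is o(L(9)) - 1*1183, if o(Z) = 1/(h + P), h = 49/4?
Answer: -157335/133 ≈ -1183.0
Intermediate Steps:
L(Y) = 2 - Y
h = 49/4 (h = 49*(1/4) = 49/4 ≈ 12.250)
o(Z) = 4/133 (o(Z) = 1/(49/4 + 21) = 1/(133/4) = 4/133)
o(L(9)) - 1*1183 = 4/133 - 1*1183 = 4/133 - 1183 = -157335/133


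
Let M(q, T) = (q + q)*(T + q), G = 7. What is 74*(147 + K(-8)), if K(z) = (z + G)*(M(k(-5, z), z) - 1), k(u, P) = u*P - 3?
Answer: -147852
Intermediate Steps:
k(u, P) = -3 + P*u (k(u, P) = P*u - 3 = -3 + P*u)
M(q, T) = 2*q*(T + q) (M(q, T) = (2*q)*(T + q) = 2*q*(T + q))
K(z) = (-1 + 2*(-3 - 5*z)*(-3 - 4*z))*(7 + z) (K(z) = (z + 7)*(2*(-3 + z*(-5))*(z + (-3 + z*(-5))) - 1) = (7 + z)*(2*(-3 - 5*z)*(z + (-3 - 5*z)) - 1) = (7 + z)*(2*(-3 - 5*z)*(-3 - 4*z) - 1) = (7 + z)*(-1 + 2*(-3 - 5*z)*(-3 - 4*z)) = (-1 + 2*(-3 - 5*z)*(-3 - 4*z))*(7 + z))
74*(147 + K(-8)) = 74*(147 + (119 + 40*(-8)**3 + 334*(-8)**2 + 395*(-8))) = 74*(147 + (119 + 40*(-512) + 334*64 - 3160)) = 74*(147 + (119 - 20480 + 21376 - 3160)) = 74*(147 - 2145) = 74*(-1998) = -147852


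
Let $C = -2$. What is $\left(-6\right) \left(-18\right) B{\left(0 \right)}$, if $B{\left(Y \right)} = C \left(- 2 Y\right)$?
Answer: $0$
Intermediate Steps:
$B{\left(Y \right)} = 4 Y$ ($B{\left(Y \right)} = - 2 \left(- 2 Y\right) = 4 Y$)
$\left(-6\right) \left(-18\right) B{\left(0 \right)} = \left(-6\right) \left(-18\right) 4 \cdot 0 = 108 \cdot 0 = 0$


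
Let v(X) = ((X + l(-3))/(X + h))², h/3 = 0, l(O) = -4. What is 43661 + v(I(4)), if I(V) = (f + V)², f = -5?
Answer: 43670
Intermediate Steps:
h = 0 (h = 3*0 = 0)
I(V) = (-5 + V)²
v(X) = (-4 + X)²/X² (v(X) = ((X - 4)/(X + 0))² = ((-4 + X)/X)² = (-4 + X)²/X²)
43661 + v(I(4)) = 43661 + (-4 + (-5 + 4)²)²/((-5 + 4)²)² = 43661 + (-4 + (-1)²)²/((-1)²)² = 43661 + (-4 + 1)²/1² = 43661 + 1*(-3)² = 43661 + 1*9 = 43661 + 9 = 43670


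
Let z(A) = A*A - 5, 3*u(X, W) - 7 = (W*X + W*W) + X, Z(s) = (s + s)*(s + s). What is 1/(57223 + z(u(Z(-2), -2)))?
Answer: 9/514987 ≈ 1.7476e-5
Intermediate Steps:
Z(s) = 4*s² (Z(s) = (2*s)*(2*s) = 4*s²)
u(X, W) = 7/3 + X/3 + W²/3 + W*X/3 (u(X, W) = 7/3 + ((W*X + W*W) + X)/3 = 7/3 + ((W*X + W²) + X)/3 = 7/3 + ((W² + W*X) + X)/3 = 7/3 + (X + W² + W*X)/3 = 7/3 + (X/3 + W²/3 + W*X/3) = 7/3 + X/3 + W²/3 + W*X/3)
z(A) = -5 + A² (z(A) = A² - 5 = -5 + A²)
1/(57223 + z(u(Z(-2), -2))) = 1/(57223 + (-5 + (7/3 + (4*(-2)²)/3 + (⅓)*(-2)² + (⅓)*(-2)*(4*(-2)²))²)) = 1/(57223 + (-5 + (7/3 + (4*4)/3 + (⅓)*4 + (⅓)*(-2)*(4*4))²)) = 1/(57223 + (-5 + (7/3 + (⅓)*16 + 4/3 + (⅓)*(-2)*16)²)) = 1/(57223 + (-5 + (7/3 + 16/3 + 4/3 - 32/3)²)) = 1/(57223 + (-5 + (-5/3)²)) = 1/(57223 + (-5 + 25/9)) = 1/(57223 - 20/9) = 1/(514987/9) = 9/514987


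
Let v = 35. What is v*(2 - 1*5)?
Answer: -105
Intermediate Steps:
v*(2 - 1*5) = 35*(2 - 1*5) = 35*(2 - 5) = 35*(-3) = -105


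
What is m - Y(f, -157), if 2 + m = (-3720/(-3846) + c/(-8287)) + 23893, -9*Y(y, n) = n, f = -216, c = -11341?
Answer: 1141451521243/47807703 ≈ 23876.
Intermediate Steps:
Y(y, n) = -n/9
m = 126920611118/5311967 (m = -2 + ((-3720/(-3846) - 11341/(-8287)) + 23893) = -2 + ((-3720*(-1/3846) - 11341*(-1/8287)) + 23893) = -2 + ((620/641 + 11341/8287) + 23893) = -2 + (12407521/5311967 + 23893) = -2 + 126931235052/5311967 = 126920611118/5311967 ≈ 23893.)
m - Y(f, -157) = 126920611118/5311967 - (-1)*(-157)/9 = 126920611118/5311967 - 1*157/9 = 126920611118/5311967 - 157/9 = 1141451521243/47807703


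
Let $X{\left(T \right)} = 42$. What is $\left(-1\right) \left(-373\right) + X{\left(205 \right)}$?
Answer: $415$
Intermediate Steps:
$\left(-1\right) \left(-373\right) + X{\left(205 \right)} = \left(-1\right) \left(-373\right) + 42 = 373 + 42 = 415$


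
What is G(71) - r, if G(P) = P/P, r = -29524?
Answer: 29525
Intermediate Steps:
G(P) = 1
G(71) - r = 1 - 1*(-29524) = 1 + 29524 = 29525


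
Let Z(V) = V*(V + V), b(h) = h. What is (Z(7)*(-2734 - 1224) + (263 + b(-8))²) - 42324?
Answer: -365183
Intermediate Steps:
Z(V) = 2*V² (Z(V) = V*(2*V) = 2*V²)
(Z(7)*(-2734 - 1224) + (263 + b(-8))²) - 42324 = ((2*7²)*(-2734 - 1224) + (263 - 8)²) - 42324 = ((2*49)*(-3958) + 255²) - 42324 = (98*(-3958) + 65025) - 42324 = (-387884 + 65025) - 42324 = -322859 - 42324 = -365183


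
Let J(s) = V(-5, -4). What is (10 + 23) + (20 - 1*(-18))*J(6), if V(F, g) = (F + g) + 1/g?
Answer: -637/2 ≈ -318.50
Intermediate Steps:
V(F, g) = F + g + 1/g
J(s) = -37/4 (J(s) = -5 - 4 + 1/(-4) = -5 - 4 - 1/4 = -37/4)
(10 + 23) + (20 - 1*(-18))*J(6) = (10 + 23) + (20 - 1*(-18))*(-37/4) = 33 + (20 + 18)*(-37/4) = 33 + 38*(-37/4) = 33 - 703/2 = -637/2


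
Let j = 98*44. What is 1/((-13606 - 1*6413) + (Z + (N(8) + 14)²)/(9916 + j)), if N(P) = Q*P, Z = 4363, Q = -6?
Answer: -14228/284824813 ≈ -4.9954e-5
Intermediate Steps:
j = 4312
N(P) = -6*P
1/((-13606 - 1*6413) + (Z + (N(8) + 14)²)/(9916 + j)) = 1/((-13606 - 1*6413) + (4363 + (-6*8 + 14)²)/(9916 + 4312)) = 1/((-13606 - 6413) + (4363 + (-48 + 14)²)/14228) = 1/(-20019 + (4363 + (-34)²)*(1/14228)) = 1/(-20019 + (4363 + 1156)*(1/14228)) = 1/(-20019 + 5519*(1/14228)) = 1/(-20019 + 5519/14228) = 1/(-284824813/14228) = -14228/284824813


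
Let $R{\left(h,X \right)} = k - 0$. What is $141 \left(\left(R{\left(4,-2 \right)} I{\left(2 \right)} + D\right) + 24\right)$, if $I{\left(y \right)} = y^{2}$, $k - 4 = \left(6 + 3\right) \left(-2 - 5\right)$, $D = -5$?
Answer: $-30597$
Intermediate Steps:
$k = -59$ ($k = 4 + \left(6 + 3\right) \left(-2 - 5\right) = 4 + 9 \left(-7\right) = 4 - 63 = -59$)
$R{\left(h,X \right)} = -59$ ($R{\left(h,X \right)} = -59 - 0 = -59 + 0 = -59$)
$141 \left(\left(R{\left(4,-2 \right)} I{\left(2 \right)} + D\right) + 24\right) = 141 \left(\left(- 59 \cdot 2^{2} - 5\right) + 24\right) = 141 \left(\left(\left(-59\right) 4 - 5\right) + 24\right) = 141 \left(\left(-236 - 5\right) + 24\right) = 141 \left(-241 + 24\right) = 141 \left(-217\right) = -30597$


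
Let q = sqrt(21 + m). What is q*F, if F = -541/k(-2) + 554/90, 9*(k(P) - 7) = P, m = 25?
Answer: -202208*sqrt(46)/2745 ≈ -499.61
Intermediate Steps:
k(P) = 7 + P/9
q = sqrt(46) (q = sqrt(21 + 25) = sqrt(46) ≈ 6.7823)
F = -202208/2745 (F = -541/(7 + (1/9)*(-2)) + 554/90 = -541/(7 - 2/9) + 554*(1/90) = -541/61/9 + 277/45 = -541*9/61 + 277/45 = -4869/61 + 277/45 = -202208/2745 ≈ -73.664)
q*F = sqrt(46)*(-202208/2745) = -202208*sqrt(46)/2745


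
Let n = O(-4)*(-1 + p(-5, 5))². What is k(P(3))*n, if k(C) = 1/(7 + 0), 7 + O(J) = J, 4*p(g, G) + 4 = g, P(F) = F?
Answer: -1859/112 ≈ -16.598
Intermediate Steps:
p(g, G) = -1 + g/4
O(J) = -7 + J
k(C) = ⅐ (k(C) = 1/7 = ⅐)
n = -1859/16 (n = (-7 - 4)*(-1 + (-1 + (¼)*(-5)))² = -11*(-1 + (-1 - 5/4))² = -11*(-1 - 9/4)² = -11*(-13/4)² = -11*169/16 = -1859/16 ≈ -116.19)
k(P(3))*n = (⅐)*(-1859/16) = -1859/112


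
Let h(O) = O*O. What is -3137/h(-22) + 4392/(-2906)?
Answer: -5620925/703252 ≈ -7.9928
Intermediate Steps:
h(O) = O²
-3137/h(-22) + 4392/(-2906) = -3137/((-22)²) + 4392/(-2906) = -3137/484 + 4392*(-1/2906) = -3137*1/484 - 2196/1453 = -3137/484 - 2196/1453 = -5620925/703252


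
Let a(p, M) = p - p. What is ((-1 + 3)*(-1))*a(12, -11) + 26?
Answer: 26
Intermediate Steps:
a(p, M) = 0
((-1 + 3)*(-1))*a(12, -11) + 26 = ((-1 + 3)*(-1))*0 + 26 = (2*(-1))*0 + 26 = -2*0 + 26 = 0 + 26 = 26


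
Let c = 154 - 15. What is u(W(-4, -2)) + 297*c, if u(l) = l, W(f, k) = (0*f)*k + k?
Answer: 41281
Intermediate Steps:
c = 139
W(f, k) = k (W(f, k) = 0*k + k = 0 + k = k)
u(W(-4, -2)) + 297*c = -2 + 297*139 = -2 + 41283 = 41281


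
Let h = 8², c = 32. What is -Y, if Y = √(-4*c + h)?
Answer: -8*I ≈ -8.0*I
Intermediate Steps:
h = 64
Y = 8*I (Y = √(-4*32 + 64) = √(-128 + 64) = √(-64) = 8*I ≈ 8.0*I)
-Y = -8*I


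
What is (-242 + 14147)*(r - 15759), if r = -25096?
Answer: -568088775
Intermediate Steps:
(-242 + 14147)*(r - 15759) = (-242 + 14147)*(-25096 - 15759) = 13905*(-40855) = -568088775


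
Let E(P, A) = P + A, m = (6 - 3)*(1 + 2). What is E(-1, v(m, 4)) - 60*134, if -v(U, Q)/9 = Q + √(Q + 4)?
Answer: -8077 - 18*√2 ≈ -8102.5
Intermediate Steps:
m = 9 (m = 3*3 = 9)
v(U, Q) = -9*Q - 9*√(4 + Q) (v(U, Q) = -9*(Q + √(Q + 4)) = -9*(Q + √(4 + Q)) = -9*Q - 9*√(4 + Q))
E(P, A) = A + P
E(-1, v(m, 4)) - 60*134 = ((-9*4 - 9*√(4 + 4)) - 1) - 60*134 = ((-36 - 18*√2) - 1) - 8040 = (-37 - 18*√2) - 8040 = -8077 - 18*√2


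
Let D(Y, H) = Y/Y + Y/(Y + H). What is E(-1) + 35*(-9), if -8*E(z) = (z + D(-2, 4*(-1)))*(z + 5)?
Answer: -1891/6 ≈ -315.17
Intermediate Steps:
D(Y, H) = 1 + Y/(H + Y)
E(z) = -(5 + z)*(4/3 + z)/8 (E(z) = -(z + (4*(-1) + 2*(-2))/(4*(-1) - 2))*(z + 5)/8 = -(z + (-4 - 4)/(-4 - 2))*(5 + z)/8 = -(z - 8/(-6))*(5 + z)/8 = -(z - 1/6*(-8))*(5 + z)/8 = -(z + 4/3)*(5 + z)/8 = -(4/3 + z)*(5 + z)/8 = -(5 + z)*(4/3 + z)/8)
E(-1) + 35*(-9) = (-5/6 - 19/24*(-1) - 1/8*(-1)**2) + 35*(-9) = (-5/6 + 19/24 - 1/8*1) - 315 = (-5/6 + 19/24 - 1/8) - 315 = -1/6 - 315 = -1891/6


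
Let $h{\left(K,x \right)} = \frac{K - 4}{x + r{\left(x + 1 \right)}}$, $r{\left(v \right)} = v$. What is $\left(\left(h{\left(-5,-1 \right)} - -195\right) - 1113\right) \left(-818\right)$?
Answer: $743562$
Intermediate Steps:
$h{\left(K,x \right)} = \frac{-4 + K}{1 + 2 x}$ ($h{\left(K,x \right)} = \frac{K - 4}{x + \left(x + 1\right)} = \frac{-4 + K}{x + \left(1 + x\right)} = \frac{-4 + K}{1 + 2 x}$)
$\left(\left(h{\left(-5,-1 \right)} - -195\right) - 1113\right) \left(-818\right) = \left(\left(\frac{-4 - 5}{1 + 2 \left(-1\right)} - -195\right) - 1113\right) \left(-818\right) = \left(\left(\frac{1}{1 - 2} \left(-9\right) + 195\right) - 1113\right) \left(-818\right) = \left(\left(\frac{1}{-1} \left(-9\right) + 195\right) - 1113\right) \left(-818\right) = \left(\left(\left(-1\right) \left(-9\right) + 195\right) - 1113\right) \left(-818\right) = \left(\left(9 + 195\right) - 1113\right) \left(-818\right) = \left(204 - 1113\right) \left(-818\right) = \left(-909\right) \left(-818\right) = 743562$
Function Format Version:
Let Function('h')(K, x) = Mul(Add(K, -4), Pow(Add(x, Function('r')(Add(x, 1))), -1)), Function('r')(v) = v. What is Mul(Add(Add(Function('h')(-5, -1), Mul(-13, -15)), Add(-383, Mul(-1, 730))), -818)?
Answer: 743562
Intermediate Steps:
Function('h')(K, x) = Mul(Pow(Add(1, Mul(2, x)), -1), Add(-4, K)) (Function('h')(K, x) = Mul(Add(K, -4), Pow(Add(x, Add(x, 1)), -1)) = Mul(Add(-4, K), Pow(Add(x, Add(1, x)), -1)) = Mul(Add(-4, K), Pow(Add(1, Mul(2, x)), -1)) = Mul(Pow(Add(1, Mul(2, x)), -1), Add(-4, K)))
Mul(Add(Add(Function('h')(-5, -1), Mul(-13, -15)), Add(-383, Mul(-1, 730))), -818) = Mul(Add(Add(Mul(Pow(Add(1, Mul(2, -1)), -1), Add(-4, -5)), Mul(-13, -15)), Add(-383, Mul(-1, 730))), -818) = Mul(Add(Add(Mul(Pow(Add(1, -2), -1), -9), 195), Add(-383, -730)), -818) = Mul(Add(Add(Mul(Pow(-1, -1), -9), 195), -1113), -818) = Mul(Add(Add(Mul(-1, -9), 195), -1113), -818) = Mul(Add(Add(9, 195), -1113), -818) = Mul(Add(204, -1113), -818) = Mul(-909, -818) = 743562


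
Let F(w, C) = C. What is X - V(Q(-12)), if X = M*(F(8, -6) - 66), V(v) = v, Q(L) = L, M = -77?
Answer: 5556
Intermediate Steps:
X = 5544 (X = -77*(-6 - 66) = -77*(-72) = 5544)
X - V(Q(-12)) = 5544 - 1*(-12) = 5544 + 12 = 5556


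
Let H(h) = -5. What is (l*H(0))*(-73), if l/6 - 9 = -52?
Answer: -94170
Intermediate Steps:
l = -258 (l = 54 + 6*(-52) = 54 - 312 = -258)
(l*H(0))*(-73) = -258*(-5)*(-73) = 1290*(-73) = -94170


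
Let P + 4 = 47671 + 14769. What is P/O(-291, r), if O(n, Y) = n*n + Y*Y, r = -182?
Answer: 62436/117805 ≈ 0.52999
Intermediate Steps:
P = 62436 (P = -4 + (47671 + 14769) = -4 + 62440 = 62436)
O(n, Y) = Y**2 + n**2 (O(n, Y) = n**2 + Y**2 = Y**2 + n**2)
P/O(-291, r) = 62436/((-182)**2 + (-291)**2) = 62436/(33124 + 84681) = 62436/117805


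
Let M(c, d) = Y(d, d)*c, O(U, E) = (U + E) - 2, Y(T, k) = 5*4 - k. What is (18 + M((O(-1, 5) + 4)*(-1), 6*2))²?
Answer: 900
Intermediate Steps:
Y(T, k) = 20 - k
O(U, E) = -2 + E + U (O(U, E) = (E + U) - 2 = -2 + E + U)
M(c, d) = c*(20 - d) (M(c, d) = (20 - d)*c = c*(20 - d))
(18 + M((O(-1, 5) + 4)*(-1), 6*2))² = (18 + (((-2 + 5 - 1) + 4)*(-1))*(20 - 6*2))² = (18 + ((2 + 4)*(-1))*(20 - 1*12))² = (18 + (6*(-1))*(20 - 12))² = (18 - 6*8)² = (18 - 48)² = (-30)² = 900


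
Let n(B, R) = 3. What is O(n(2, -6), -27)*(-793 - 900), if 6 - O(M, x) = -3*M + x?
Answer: -71106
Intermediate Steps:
O(M, x) = 6 - x + 3*M (O(M, x) = 6 - (-3*M + x) = 6 - (x - 3*M) = 6 + (-x + 3*M) = 6 - x + 3*M)
O(n(2, -6), -27)*(-793 - 900) = (6 - 1*(-27) + 3*3)*(-793 - 900) = (6 + 27 + 9)*(-1693) = 42*(-1693) = -71106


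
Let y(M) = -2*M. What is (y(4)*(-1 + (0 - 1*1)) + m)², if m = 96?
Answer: 12544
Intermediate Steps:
(y(4)*(-1 + (0 - 1*1)) + m)² = ((-2*4)*(-1 + (0 - 1*1)) + 96)² = (-8*(-1 + (0 - 1)) + 96)² = (-8*(-1 - 1) + 96)² = (-8*(-2) + 96)² = (16 + 96)² = 112² = 12544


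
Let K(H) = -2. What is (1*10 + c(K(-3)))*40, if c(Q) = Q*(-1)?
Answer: 480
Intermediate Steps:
c(Q) = -Q
(1*10 + c(K(-3)))*40 = (1*10 - 1*(-2))*40 = (10 + 2)*40 = 12*40 = 480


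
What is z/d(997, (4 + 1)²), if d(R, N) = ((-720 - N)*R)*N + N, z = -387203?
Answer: 387203/18569100 ≈ 0.020852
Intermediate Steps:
d(R, N) = N + N*R*(-720 - N) (d(R, N) = (R*(-720 - N))*N + N = N*R*(-720 - N) + N = N + N*R*(-720 - N))
z/d(997, (4 + 1)²) = -387203*1/((4 + 1)²*(1 - 720*997 - 1*(4 + 1)²*997)) = -387203*1/(25*(1 - 717840 - 1*5²*997)) = -387203*1/(25*(1 - 717840 - 1*25*997)) = -387203*1/(25*(1 - 717840 - 24925)) = -387203/(25*(-742764)) = -387203/(-18569100) = -387203*(-1/18569100) = 387203/18569100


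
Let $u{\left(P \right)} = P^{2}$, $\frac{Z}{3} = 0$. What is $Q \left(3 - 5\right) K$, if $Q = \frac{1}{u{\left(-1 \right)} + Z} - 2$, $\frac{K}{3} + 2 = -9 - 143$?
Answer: $-924$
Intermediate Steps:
$Z = 0$ ($Z = 3 \cdot 0 = 0$)
$K = -462$ ($K = -6 + 3 \left(-9 - 143\right) = -6 + 3 \left(-152\right) = -6 - 456 = -462$)
$Q = -1$ ($Q = \frac{1}{\left(-1\right)^{2} + 0} - 2 = \frac{1}{1 + 0} - 2 = 1^{-1} - 2 = 1 - 2 = -1$)
$Q \left(3 - 5\right) K = - (3 - 5) \left(-462\right) = \left(-1\right) \left(-2\right) \left(-462\right) = 2 \left(-462\right) = -924$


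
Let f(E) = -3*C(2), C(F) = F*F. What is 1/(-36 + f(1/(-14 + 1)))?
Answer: -1/48 ≈ -0.020833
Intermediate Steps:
C(F) = F**2
f(E) = -12 (f(E) = -3*2**2 = -3*4 = -12)
1/(-36 + f(1/(-14 + 1))) = 1/(-36 - 12) = 1/(-48) = -1/48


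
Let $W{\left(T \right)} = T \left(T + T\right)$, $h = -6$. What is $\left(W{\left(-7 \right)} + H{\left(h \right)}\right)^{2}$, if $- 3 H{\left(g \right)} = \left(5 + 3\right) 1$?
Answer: $\frac{81796}{9} \approx 9088.4$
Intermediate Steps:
$H{\left(g \right)} = - \frac{8}{3}$ ($H{\left(g \right)} = - \frac{\left(5 + 3\right) 1}{3} = - \frac{8 \cdot 1}{3} = \left(- \frac{1}{3}\right) 8 = - \frac{8}{3}$)
$W{\left(T \right)} = 2 T^{2}$ ($W{\left(T \right)} = T 2 T = 2 T^{2}$)
$\left(W{\left(-7 \right)} + H{\left(h \right)}\right)^{2} = \left(2 \left(-7\right)^{2} - \frac{8}{3}\right)^{2} = \left(2 \cdot 49 - \frac{8}{3}\right)^{2} = \left(98 - \frac{8}{3}\right)^{2} = \left(\frac{286}{3}\right)^{2} = \frac{81796}{9}$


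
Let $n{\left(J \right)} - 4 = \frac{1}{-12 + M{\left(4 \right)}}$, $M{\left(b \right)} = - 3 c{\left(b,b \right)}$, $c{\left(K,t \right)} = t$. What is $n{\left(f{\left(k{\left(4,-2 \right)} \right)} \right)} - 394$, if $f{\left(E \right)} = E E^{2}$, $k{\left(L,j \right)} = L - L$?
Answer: $- \frac{9361}{24} \approx -390.04$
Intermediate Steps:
$k{\left(L,j \right)} = 0$
$M{\left(b \right)} = - 3 b$
$f{\left(E \right)} = E^{3}$
$n{\left(J \right)} = \frac{95}{24}$ ($n{\left(J \right)} = 4 + \frac{1}{-12 - 12} = 4 + \frac{1}{-24} = 4 - \frac{1}{24} = \frac{95}{24}$)
$n{\left(f{\left(k{\left(4,-2 \right)} \right)} \right)} - 394 = \frac{95}{24} - 394 = - \frac{9361}{24}$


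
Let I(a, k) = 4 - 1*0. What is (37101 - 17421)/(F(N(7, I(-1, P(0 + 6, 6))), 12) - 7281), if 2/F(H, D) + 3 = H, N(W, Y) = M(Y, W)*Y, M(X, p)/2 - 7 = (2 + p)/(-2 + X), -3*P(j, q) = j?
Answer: -1751520/648007 ≈ -2.7029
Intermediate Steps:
P(j, q) = -j/3
M(X, p) = 14 + 2*(2 + p)/(-2 + X) (M(X, p) = 14 + 2*((2 + p)/(-2 + X)) = 14 + 2*(2 + p)/(-2 + X))
I(a, k) = 4 (I(a, k) = 4 + 0 = 4)
N(W, Y) = 2*Y*(-12 + W + 7*Y)/(-2 + Y) (N(W, Y) = (2*(-12 + W + 7*Y)/(-2 + Y))*Y = 2*Y*(-12 + W + 7*Y)/(-2 + Y))
F(H, D) = 2/(-3 + H)
(37101 - 17421)/(F(N(7, I(-1, P(0 + 6, 6))), 12) - 7281) = (37101 - 17421)/(2/(-3 + 2*4*(-12 + 7 + 7*4)/(-2 + 4)) - 7281) = 19680/(2/(-3 + 2*4*(-12 + 7 + 28)/2) - 7281) = 19680/(2/(-3 + 2*4*(1/2)*23) - 7281) = 19680/(2/(-3 + 92) - 7281) = 19680/(2/89 - 7281) = 19680/(-648007/89) = 19680*(-89/648007) = -1751520/648007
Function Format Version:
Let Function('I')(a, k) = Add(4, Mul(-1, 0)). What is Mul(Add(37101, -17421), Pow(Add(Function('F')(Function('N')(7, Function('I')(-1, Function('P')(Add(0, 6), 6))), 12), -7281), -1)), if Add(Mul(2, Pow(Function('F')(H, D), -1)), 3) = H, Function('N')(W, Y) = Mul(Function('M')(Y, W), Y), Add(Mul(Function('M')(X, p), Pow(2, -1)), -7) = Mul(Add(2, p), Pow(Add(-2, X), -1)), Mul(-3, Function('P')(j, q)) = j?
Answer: Rational(-1751520, 648007) ≈ -2.7029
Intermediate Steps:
Function('P')(j, q) = Mul(Rational(-1, 3), j)
Function('M')(X, p) = Add(14, Mul(2, Pow(Add(-2, X), -1), Add(2, p))) (Function('M')(X, p) = Add(14, Mul(2, Mul(Add(2, p), Pow(Add(-2, X), -1)))) = Add(14, Mul(2, Mul(Pow(Add(-2, X), -1), Add(2, p)))) = Add(14, Mul(2, Pow(Add(-2, X), -1), Add(2, p))))
Function('I')(a, k) = 4 (Function('I')(a, k) = Add(4, 0) = 4)
Function('N')(W, Y) = Mul(2, Y, Pow(Add(-2, Y), -1), Add(-12, W, Mul(7, Y))) (Function('N')(W, Y) = Mul(Mul(2, Pow(Add(-2, Y), -1), Add(-12, W, Mul(7, Y))), Y) = Mul(2, Y, Pow(Add(-2, Y), -1), Add(-12, W, Mul(7, Y))))
Function('F')(H, D) = Mul(2, Pow(Add(-3, H), -1))
Mul(Add(37101, -17421), Pow(Add(Function('F')(Function('N')(7, Function('I')(-1, Function('P')(Add(0, 6), 6))), 12), -7281), -1)) = Mul(Add(37101, -17421), Pow(Add(Mul(2, Pow(Add(-3, Mul(2, 4, Pow(Add(-2, 4), -1), Add(-12, 7, Mul(7, 4)))), -1)), -7281), -1)) = Mul(19680, Pow(Add(Mul(2, Pow(Add(-3, Mul(2, 4, Pow(2, -1), Add(-12, 7, 28))), -1)), -7281), -1)) = Mul(19680, Pow(Add(Mul(2, Pow(Add(-3, Mul(2, 4, Rational(1, 2), 23)), -1)), -7281), -1)) = Mul(19680, Pow(Add(Mul(2, Pow(Add(-3, 92), -1)), -7281), -1)) = Mul(19680, Pow(Add(Mul(2, Pow(89, -1)), -7281), -1)) = Mul(19680, Pow(Add(Mul(2, Rational(1, 89)), -7281), -1)) = Mul(19680, Pow(Add(Rational(2, 89), -7281), -1)) = Mul(19680, Pow(Rational(-648007, 89), -1)) = Mul(19680, Rational(-89, 648007)) = Rational(-1751520, 648007)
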